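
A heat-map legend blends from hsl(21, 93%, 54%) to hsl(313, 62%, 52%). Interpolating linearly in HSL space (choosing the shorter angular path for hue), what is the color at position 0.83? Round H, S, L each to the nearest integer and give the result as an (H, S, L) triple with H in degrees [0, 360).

(325, 67, 52)

Hue: 313 − 21 = 292°, but |292| > 180 so the shorter arc goes the other way: Δh = 292 − 360 = -68°.
H = 21 + 0.83 × (-68) = -35.44 → -35 → -35 mod 360 = 325°
S = 93 + 0.83 × (62 − 93) = 67.27 → 67%
L = 54 + 0.83 × (52 − 54) = 52.34 → 52%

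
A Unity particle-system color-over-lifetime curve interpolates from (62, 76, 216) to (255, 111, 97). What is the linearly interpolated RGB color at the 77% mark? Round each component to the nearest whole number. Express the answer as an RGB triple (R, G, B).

(211, 103, 124)

77% corresponds to t = 0.77.
R = 62 + 0.77 × (255 − 62) = 62 + 0.77 × 193 = 210.61 → 211
G = 76 + 0.77 × (111 − 76) = 76 + 0.77 × 35 = 102.95 → 103
B = 216 + 0.77 × (97 − 216) = 216 + 0.77 × -119 = 124.37 → 124
So the blended color is (211, 103, 124), about #d3677c.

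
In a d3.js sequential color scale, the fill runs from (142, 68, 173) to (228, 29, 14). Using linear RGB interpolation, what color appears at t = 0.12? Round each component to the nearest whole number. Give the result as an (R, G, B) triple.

R = 142 + 0.12 × (228 − 142) = 142 + 0.12 × 86 = 152.32 → 152
G = 68 + 0.12 × (29 − 68) = 68 + 0.12 × -39 = 63.32 → 63
B = 173 + 0.12 × (14 − 173) = 173 + 0.12 × -159 = 153.92 → 154

(152, 63, 154)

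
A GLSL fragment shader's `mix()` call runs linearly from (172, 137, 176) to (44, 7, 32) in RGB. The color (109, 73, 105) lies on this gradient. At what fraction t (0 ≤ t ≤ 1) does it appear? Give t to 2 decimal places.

Invert the lerp on the B channel (largest span, 144): t = (105 − 176) / (32 − 176) = -71/-144 = 0.49306.
Check on R: (109 − 172)/(44 − 172) = 0.4922 ✓

0.49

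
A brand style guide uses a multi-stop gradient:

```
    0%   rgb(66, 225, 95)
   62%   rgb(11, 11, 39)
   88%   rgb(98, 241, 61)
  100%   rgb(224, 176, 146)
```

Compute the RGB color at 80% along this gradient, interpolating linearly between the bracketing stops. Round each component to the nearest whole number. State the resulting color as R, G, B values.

(71, 170, 54)

80% lies between the 62% and 88% stops, so the local fraction is t = (80 − 62)/(88 − 62) = 18/26 ≈ 0.6923.
R = 11 + 0.6923 × (98 − 11) = 71.23 → 71
G = 11 + 0.6923 × (241 − 11) = 170.229 → 170
B = 39 + 0.6923 × (61 − 39) = 54.231 → 54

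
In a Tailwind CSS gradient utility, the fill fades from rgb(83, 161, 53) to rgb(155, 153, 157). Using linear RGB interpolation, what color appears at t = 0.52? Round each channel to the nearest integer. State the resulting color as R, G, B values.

R = 83 + 0.52 × (155 − 83) = 83 + 0.52 × 72 = 120.44 → 120
G = 161 + 0.52 × (153 − 161) = 161 + 0.52 × -8 = 156.84 → 157
B = 53 + 0.52 × (157 − 53) = 53 + 0.52 × 104 = 107.08 → 107
So the blended color is (120, 157, 107), about #789d6b.

(120, 157, 107)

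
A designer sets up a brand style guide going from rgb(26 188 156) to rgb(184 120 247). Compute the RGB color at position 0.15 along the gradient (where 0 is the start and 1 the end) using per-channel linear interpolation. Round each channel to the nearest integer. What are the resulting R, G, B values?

R = 26 + 0.15 × (184 − 26) = 26 + 0.15 × 158 = 49.7 → 50
G = 188 + 0.15 × (120 − 188) = 188 + 0.15 × -68 = 177.8 → 178
B = 156 + 0.15 × (247 − 156) = 156 + 0.15 × 91 = 169.65 → 170
So the blended color is (50, 178, 170), about #32b2aa.

(50, 178, 170)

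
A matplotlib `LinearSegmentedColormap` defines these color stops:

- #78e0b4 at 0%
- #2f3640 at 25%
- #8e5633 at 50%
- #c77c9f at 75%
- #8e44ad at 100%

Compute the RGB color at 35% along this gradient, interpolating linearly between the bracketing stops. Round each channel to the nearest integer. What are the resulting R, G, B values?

35% lies between the 25% and 50% stops, so the local fraction is t = (35 − 25)/(50 − 25) = 10/25 ≈ 0.4.
#2f3640 → (47, 54, 64); #8e5633 → (142, 86, 51).
R = 47 + 0.4 × (142 − 47) = 85 → 85
G = 54 + 0.4 × (86 − 54) = 66.8 → 67
B = 64 + 0.4 × (51 − 64) = 58.8 → 59

(85, 67, 59)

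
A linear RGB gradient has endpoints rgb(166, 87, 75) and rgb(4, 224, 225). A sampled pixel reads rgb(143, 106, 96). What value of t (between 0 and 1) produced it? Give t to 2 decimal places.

0.14

Invert the lerp on the R channel (largest span, 162): t = (143 − 166) / (4 − 166) = -23/-162 = 0.14198.
Check on G: (106 − 87)/(224 − 87) = 0.1387 ✓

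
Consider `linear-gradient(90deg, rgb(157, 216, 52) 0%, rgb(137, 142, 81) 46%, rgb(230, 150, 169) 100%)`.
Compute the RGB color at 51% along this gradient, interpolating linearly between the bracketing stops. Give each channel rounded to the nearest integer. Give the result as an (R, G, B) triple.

51% lies between the 46% and 100% stops, so the local fraction is t = (51 − 46)/(100 − 46) = 5/54 ≈ 0.0926.
R = 137 + 0.0926 × (230 − 137) = 145.612 → 146
G = 142 + 0.0926 × (150 − 142) = 142.741 → 143
B = 81 + 0.0926 × (169 − 81) = 89.149 → 89

(146, 143, 89)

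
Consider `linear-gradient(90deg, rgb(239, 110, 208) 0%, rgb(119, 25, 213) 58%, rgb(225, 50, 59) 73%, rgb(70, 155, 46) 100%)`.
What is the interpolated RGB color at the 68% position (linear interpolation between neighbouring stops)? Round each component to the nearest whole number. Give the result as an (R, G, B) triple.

(190, 42, 110)

68% lies between the 58% and 73% stops, so the local fraction is t = (68 − 58)/(73 − 58) = 10/15 ≈ 0.6667.
R = 119 + 0.6667 × (225 − 119) = 189.67 → 190
G = 25 + 0.6667 × (50 − 25) = 41.668 → 42
B = 213 + 0.6667 × (59 − 213) = 110.328 → 110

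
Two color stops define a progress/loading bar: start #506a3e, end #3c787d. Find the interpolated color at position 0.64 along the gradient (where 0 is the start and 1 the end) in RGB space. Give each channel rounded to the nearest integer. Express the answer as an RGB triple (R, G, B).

(67, 115, 102)

#506a3e → (80, 106, 62); #3c787d → (60, 120, 125).
R = 80 + 0.64 × (60 − 80) = 80 + 0.64 × -20 = 67.2 → 67
G = 106 + 0.64 × (120 − 106) = 106 + 0.64 × 14 = 114.96 → 115
B = 62 + 0.64 × (125 − 62) = 62 + 0.64 × 63 = 102.32 → 102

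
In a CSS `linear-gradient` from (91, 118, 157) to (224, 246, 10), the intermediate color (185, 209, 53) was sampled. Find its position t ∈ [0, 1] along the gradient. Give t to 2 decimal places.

0.71

Invert the lerp on the B channel (largest span, 147): t = (53 − 157) / (10 − 157) = -104/-147 = 0.70748.
Check on R: (185 − 91)/(224 − 91) = 0.7068 ✓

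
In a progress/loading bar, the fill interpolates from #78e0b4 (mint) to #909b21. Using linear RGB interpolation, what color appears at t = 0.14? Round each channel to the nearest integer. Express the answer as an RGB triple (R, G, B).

#78e0b4 → (120, 224, 180); #909b21 → (144, 155, 33).
R = 120 + 0.14 × (144 − 120) = 120 + 0.14 × 24 = 123.36 → 123
G = 224 + 0.14 × (155 − 224) = 224 + 0.14 × -69 = 214.34 → 214
B = 180 + 0.14 × (33 − 180) = 180 + 0.14 × -147 = 159.42 → 159
So the blended color is (123, 214, 159), about #7bd69f.

(123, 214, 159)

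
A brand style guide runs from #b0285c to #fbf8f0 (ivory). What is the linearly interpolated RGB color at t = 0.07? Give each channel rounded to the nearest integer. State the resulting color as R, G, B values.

#b0285c → (176, 40, 92); #fbf8f0 → (251, 248, 240).
R = 176 + 0.07 × (251 − 176) = 176 + 0.07 × 75 = 181.25 → 181
G = 40 + 0.07 × (248 − 40) = 40 + 0.07 × 208 = 54.56 → 55
B = 92 + 0.07 × (240 − 92) = 92 + 0.07 × 148 = 102.36 → 102

(181, 55, 102)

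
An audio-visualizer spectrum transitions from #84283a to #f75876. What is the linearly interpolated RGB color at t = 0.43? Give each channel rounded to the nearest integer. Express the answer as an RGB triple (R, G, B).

#84283a → (132, 40, 58); #f75876 → (247, 88, 118).
R = 132 + 0.43 × (247 − 132) = 132 + 0.43 × 115 = 181.45 → 181
G = 40 + 0.43 × (88 − 40) = 40 + 0.43 × 48 = 60.64 → 61
B = 58 + 0.43 × (118 − 58) = 58 + 0.43 × 60 = 83.8 → 84

(181, 61, 84)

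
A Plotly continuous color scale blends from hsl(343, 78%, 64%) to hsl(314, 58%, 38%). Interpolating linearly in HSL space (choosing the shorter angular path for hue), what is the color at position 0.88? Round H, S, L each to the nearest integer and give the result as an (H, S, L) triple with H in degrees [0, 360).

(317, 60, 41)

Hue arc: Δh = 314 − 343 = -29° (|Δh| ≤ 180, already the shorter path).
H = 343 + 0.88 × (-29) = 317.48 → 317°
S = 78 + 0.88 × (58 − 78) = 60.4 → 60%
L = 64 + 0.88 × (38 − 64) = 41.12 → 41%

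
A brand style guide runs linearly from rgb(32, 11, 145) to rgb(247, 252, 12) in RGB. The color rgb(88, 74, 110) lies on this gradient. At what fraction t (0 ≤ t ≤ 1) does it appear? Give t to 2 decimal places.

0.26

Invert the lerp on the G channel (largest span, 241): t = (74 − 11) / (252 − 11) = 63/241 = 0.26141.
Check on R: (88 − 32)/(247 − 32) = 0.2605 ✓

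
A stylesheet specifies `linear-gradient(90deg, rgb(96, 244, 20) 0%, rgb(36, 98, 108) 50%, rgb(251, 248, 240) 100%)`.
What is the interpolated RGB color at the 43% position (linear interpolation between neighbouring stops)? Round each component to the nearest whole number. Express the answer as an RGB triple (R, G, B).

(44, 118, 96)

43% lies between the 0% and 50% stops, so the local fraction is t = (43 − 0)/(50 − 0) = 43/50 ≈ 0.86.
R = 96 + 0.86 × (36 − 96) = 44.4 → 44
G = 244 + 0.86 × (98 − 244) = 118.44 → 118
B = 20 + 0.86 × (108 − 20) = 95.68 → 96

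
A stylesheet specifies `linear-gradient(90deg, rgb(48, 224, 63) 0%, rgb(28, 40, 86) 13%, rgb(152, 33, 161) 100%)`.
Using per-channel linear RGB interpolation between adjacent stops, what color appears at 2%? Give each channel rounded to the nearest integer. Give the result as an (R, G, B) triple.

(45, 196, 67)

2% lies between the 0% and 13% stops, so the local fraction is t = (2 − 0)/(13 − 0) = 2/13 ≈ 0.1538.
R = 48 + 0.1538 × (28 − 48) = 44.924 → 45
G = 224 + 0.1538 × (40 − 224) = 195.701 → 196
B = 63 + 0.1538 × (86 − 63) = 66.537 → 67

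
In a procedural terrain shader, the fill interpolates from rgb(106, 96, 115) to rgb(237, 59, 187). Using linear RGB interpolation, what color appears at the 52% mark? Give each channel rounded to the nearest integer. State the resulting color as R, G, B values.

52% corresponds to t = 0.52.
R = 106 + 0.52 × (237 − 106) = 106 + 0.52 × 131 = 174.12 → 174
G = 96 + 0.52 × (59 − 96) = 96 + 0.52 × -37 = 76.76 → 77
B = 115 + 0.52 × (187 − 115) = 115 + 0.52 × 72 = 152.44 → 152

(174, 77, 152)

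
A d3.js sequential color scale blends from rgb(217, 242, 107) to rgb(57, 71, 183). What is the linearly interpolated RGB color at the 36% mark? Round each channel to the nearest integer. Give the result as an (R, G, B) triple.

36% corresponds to t = 0.36.
R = 217 + 0.36 × (57 − 217) = 217 + 0.36 × -160 = 159.4 → 159
G = 242 + 0.36 × (71 − 242) = 242 + 0.36 × -171 = 180.44 → 180
B = 107 + 0.36 × (183 − 107) = 107 + 0.36 × 76 = 134.36 → 134

(159, 180, 134)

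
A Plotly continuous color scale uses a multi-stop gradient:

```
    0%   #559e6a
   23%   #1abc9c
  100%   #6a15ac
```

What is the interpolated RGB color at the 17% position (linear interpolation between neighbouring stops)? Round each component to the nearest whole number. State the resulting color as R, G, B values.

(41, 180, 143)

17% lies between the 0% and 23% stops, so the local fraction is t = (17 − 0)/(23 − 0) = 17/23 ≈ 0.7391.
#559e6a → (85, 158, 106); #1abc9c → (26, 188, 156).
R = 85 + 0.7391 × (26 − 85) = 41.393 → 41
G = 158 + 0.7391 × (188 − 158) = 180.173 → 180
B = 106 + 0.7391 × (156 − 106) = 142.955 → 143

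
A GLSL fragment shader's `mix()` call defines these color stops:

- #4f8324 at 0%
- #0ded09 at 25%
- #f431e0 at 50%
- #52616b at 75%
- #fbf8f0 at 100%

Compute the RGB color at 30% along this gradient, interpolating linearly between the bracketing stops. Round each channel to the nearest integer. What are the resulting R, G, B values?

30% lies between the 25% and 50% stops, so the local fraction is t = (30 − 25)/(50 − 25) = 5/25 ≈ 0.2.
#0ded09 → (13, 237, 9); #f431e0 → (244, 49, 224).
R = 13 + 0.2 × (244 − 13) = 59.2 → 59
G = 237 + 0.2 × (49 − 237) = 199.4 → 199
B = 9 + 0.2 × (224 − 9) = 52 → 52

(59, 199, 52)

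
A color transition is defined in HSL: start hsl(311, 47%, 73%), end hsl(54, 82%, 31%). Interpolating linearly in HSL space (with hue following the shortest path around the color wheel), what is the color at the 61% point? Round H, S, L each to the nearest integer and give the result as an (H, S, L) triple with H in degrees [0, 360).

Hue: 54 − 311 = -257°, but |-257| > 180 so the shorter arc goes the other way: Δh = -257 + 360 = 103°.
H = 311 + 0.61 × (103) = 373.83 → 374 → 374 mod 360 = 14°
S = 47 + 0.61 × (82 − 47) = 68.35 → 68%
L = 73 + 0.61 × (31 − 73) = 47.38 → 47%

(14, 68, 47)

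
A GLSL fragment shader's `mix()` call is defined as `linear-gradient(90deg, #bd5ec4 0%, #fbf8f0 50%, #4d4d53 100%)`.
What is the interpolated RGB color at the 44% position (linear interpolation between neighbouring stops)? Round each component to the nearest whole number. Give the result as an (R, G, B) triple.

44% lies between the 0% and 50% stops, so the local fraction is t = (44 − 0)/(50 − 0) = 44/50 ≈ 0.88.
#bd5ec4 → (189, 94, 196); #fbf8f0 → (251, 248, 240).
R = 189 + 0.88 × (251 − 189) = 243.56 → 244
G = 94 + 0.88 × (248 − 94) = 229.52 → 230
B = 196 + 0.88 × (240 − 196) = 234.72 → 235

(244, 230, 235)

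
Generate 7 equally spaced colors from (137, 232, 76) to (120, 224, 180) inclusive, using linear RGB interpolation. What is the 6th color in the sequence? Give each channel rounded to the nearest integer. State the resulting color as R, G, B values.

(123, 225, 163)

With 7 swatches and endpoints inclusive, swatch 6 sits at t = (6 − 1)/(7 − 1) = 5/6 ≈ 0.8333.
R = 137 + 0.8333 × (120 − 137) = 122.834 → 123
G = 232 + 0.8333 × (224 − 232) = 225.334 → 225
B = 76 + 0.8333 × (180 − 76) = 162.663 → 163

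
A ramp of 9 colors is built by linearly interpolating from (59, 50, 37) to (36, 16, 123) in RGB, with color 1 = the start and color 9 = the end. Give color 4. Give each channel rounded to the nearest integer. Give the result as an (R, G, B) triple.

(50, 37, 69)

With 9 swatches and endpoints inclusive, swatch 4 sits at t = (4 − 1)/(9 − 1) = 3/8 ≈ 0.375.
R = 59 + 0.375 × (36 − 59) = 50.375 → 50
G = 50 + 0.375 × (16 − 50) = 37.25 → 37
B = 37 + 0.375 × (123 − 37) = 69.25 → 69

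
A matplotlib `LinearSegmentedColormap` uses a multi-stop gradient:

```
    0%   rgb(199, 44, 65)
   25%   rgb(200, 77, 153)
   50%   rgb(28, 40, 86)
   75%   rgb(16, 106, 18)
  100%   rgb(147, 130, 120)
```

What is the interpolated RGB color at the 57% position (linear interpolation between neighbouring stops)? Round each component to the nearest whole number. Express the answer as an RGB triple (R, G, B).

(25, 58, 67)

57% lies between the 50% and 75% stops, so the local fraction is t = (57 − 50)/(75 − 50) = 7/25 ≈ 0.28.
R = 28 + 0.28 × (16 − 28) = 24.64 → 25
G = 40 + 0.28 × (106 − 40) = 58.48 → 58
B = 86 + 0.28 × (18 − 86) = 66.96 → 67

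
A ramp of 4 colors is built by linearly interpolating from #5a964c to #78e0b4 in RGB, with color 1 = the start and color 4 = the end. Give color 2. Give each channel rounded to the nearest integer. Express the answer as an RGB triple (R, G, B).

(100, 175, 111)

With 4 swatches and endpoints inclusive, swatch 2 sits at t = (2 − 1)/(4 − 1) = 1/3 ≈ 0.3333.
#5a964c → (90, 150, 76); #78e0b4 → (120, 224, 180).
R = 90 + 0.3333 × (120 − 90) = 99.999 → 100
G = 150 + 0.3333 × (224 − 150) = 174.664 → 175
B = 76 + 0.3333 × (180 − 76) = 110.663 → 111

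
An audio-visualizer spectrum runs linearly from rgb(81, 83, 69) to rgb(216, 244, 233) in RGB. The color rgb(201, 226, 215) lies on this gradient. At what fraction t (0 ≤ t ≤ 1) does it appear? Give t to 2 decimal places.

0.89

Invert the lerp on the B channel (largest span, 164): t = (215 − 69) / (233 − 69) = 146/164 = 0.89024.
Check on R: (201 − 81)/(216 − 81) = 0.8889 ✓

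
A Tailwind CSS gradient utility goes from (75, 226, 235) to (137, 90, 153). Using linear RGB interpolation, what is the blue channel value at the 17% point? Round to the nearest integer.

221

B = 235 + 0.17 × (153 − 235) = 221.06 → 221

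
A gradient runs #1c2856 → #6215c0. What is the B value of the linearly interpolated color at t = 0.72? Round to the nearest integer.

162

B₁ = 86 (from #1c2856), B₂ = 192 (from #6215c0).
B = 86 + 0.72 × (192 − 86) = 162.32 → 162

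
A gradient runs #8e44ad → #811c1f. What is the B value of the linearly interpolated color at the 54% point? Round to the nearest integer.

96

B₁ = 173 (from #8e44ad), B₂ = 31 (from #811c1f).
B = 173 + 0.54 × (31 − 173) = 96.32 → 96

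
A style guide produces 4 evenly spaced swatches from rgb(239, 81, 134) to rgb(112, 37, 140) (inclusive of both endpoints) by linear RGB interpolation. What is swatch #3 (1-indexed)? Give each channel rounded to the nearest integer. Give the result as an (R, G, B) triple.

With 4 swatches and endpoints inclusive, swatch 3 sits at t = (3 − 1)/(4 − 1) = 2/3 ≈ 0.6667.
R = 239 + 0.6667 × (112 − 239) = 154.329 → 154
G = 81 + 0.6667 × (37 − 81) = 51.665 → 52
B = 134 + 0.6667 × (140 − 134) = 138 → 138

(154, 52, 138)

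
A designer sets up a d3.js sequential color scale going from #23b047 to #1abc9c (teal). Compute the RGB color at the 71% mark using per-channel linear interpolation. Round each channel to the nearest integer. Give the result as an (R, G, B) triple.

#23b047 → (35, 176, 71); #1abc9c → (26, 188, 156).
71% corresponds to t = 0.71.
R = 35 + 0.71 × (26 − 35) = 35 + 0.71 × -9 = 28.61 → 29
G = 176 + 0.71 × (188 − 176) = 176 + 0.71 × 12 = 184.52 → 185
B = 71 + 0.71 × (156 − 71) = 71 + 0.71 × 85 = 131.35 → 131

(29, 185, 131)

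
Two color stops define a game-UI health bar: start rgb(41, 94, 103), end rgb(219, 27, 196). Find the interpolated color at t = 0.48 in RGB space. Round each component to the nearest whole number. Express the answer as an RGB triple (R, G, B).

R = 41 + 0.48 × (219 − 41) = 41 + 0.48 × 178 = 126.44 → 126
G = 94 + 0.48 × (27 − 94) = 94 + 0.48 × -67 = 61.84 → 62
B = 103 + 0.48 × (196 − 103) = 103 + 0.48 × 93 = 147.64 → 148

(126, 62, 148)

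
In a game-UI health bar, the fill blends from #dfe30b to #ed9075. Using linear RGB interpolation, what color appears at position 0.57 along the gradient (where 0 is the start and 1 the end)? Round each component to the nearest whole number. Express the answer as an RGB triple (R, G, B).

(231, 180, 71)

#dfe30b → (223, 227, 11); #ed9075 → (237, 144, 117).
R = 223 + 0.57 × (237 − 223) = 223 + 0.57 × 14 = 230.98 → 231
G = 227 + 0.57 × (144 − 227) = 227 + 0.57 × -83 = 179.69 → 180
B = 11 + 0.57 × (117 − 11) = 11 + 0.57 × 106 = 71.42 → 71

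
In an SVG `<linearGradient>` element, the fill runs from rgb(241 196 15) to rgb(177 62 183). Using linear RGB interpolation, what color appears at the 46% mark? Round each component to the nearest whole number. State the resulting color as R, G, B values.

46% corresponds to t = 0.46.
R = 241 + 0.46 × (177 − 241) = 241 + 0.46 × -64 = 211.56 → 212
G = 196 + 0.46 × (62 − 196) = 196 + 0.46 × -134 = 134.36 → 134
B = 15 + 0.46 × (183 − 15) = 15 + 0.46 × 168 = 92.28 → 92
So the blended color is (212, 134, 92), about #d4865c.

(212, 134, 92)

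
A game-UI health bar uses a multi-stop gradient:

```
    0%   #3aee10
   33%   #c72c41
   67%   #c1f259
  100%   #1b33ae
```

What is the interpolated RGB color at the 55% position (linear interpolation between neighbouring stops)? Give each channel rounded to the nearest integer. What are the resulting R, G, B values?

(195, 172, 81)

55% lies between the 33% and 67% stops, so the local fraction is t = (55 − 33)/(67 − 33) = 22/34 ≈ 0.6471.
#c72c41 → (199, 44, 65); #c1f259 → (193, 242, 89).
R = 199 + 0.6471 × (193 − 199) = 195.117 → 195
G = 44 + 0.6471 × (242 − 44) = 172.126 → 172
B = 65 + 0.6471 × (89 − 65) = 80.53 → 81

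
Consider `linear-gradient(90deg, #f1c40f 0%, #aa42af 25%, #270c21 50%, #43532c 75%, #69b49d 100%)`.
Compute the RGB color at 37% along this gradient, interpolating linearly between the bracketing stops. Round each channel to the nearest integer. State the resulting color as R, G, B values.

37% lies between the 25% and 50% stops, so the local fraction is t = (37 − 25)/(50 − 25) = 12/25 ≈ 0.48.
#aa42af → (170, 66, 175); #270c21 → (39, 12, 33).
R = 170 + 0.48 × (39 − 170) = 107.12 → 107
G = 66 + 0.48 × (12 − 66) = 40.08 → 40
B = 175 + 0.48 × (33 − 175) = 106.84 → 107

(107, 40, 107)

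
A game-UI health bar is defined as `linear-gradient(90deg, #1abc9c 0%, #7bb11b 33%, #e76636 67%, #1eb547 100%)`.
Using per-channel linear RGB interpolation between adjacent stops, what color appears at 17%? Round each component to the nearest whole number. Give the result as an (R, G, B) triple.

(76, 182, 90)

17% lies between the 0% and 33% stops, so the local fraction is t = (17 − 0)/(33 − 0) = 17/33 ≈ 0.5152.
#1abc9c → (26, 188, 156); #7bb11b → (123, 177, 27).
R = 26 + 0.5152 × (123 − 26) = 75.974 → 76
G = 188 + 0.5152 × (177 − 188) = 182.333 → 182
B = 156 + 0.5152 × (27 − 156) = 89.539 → 90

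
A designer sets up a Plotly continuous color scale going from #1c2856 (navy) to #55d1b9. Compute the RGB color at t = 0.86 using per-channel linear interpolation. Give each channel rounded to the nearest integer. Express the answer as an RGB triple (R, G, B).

(77, 185, 171)

#1c2856 → (28, 40, 86); #55d1b9 → (85, 209, 185).
R = 28 + 0.86 × (85 − 28) = 28 + 0.86 × 57 = 77.02 → 77
G = 40 + 0.86 × (209 − 40) = 40 + 0.86 × 169 = 185.34 → 185
B = 86 + 0.86 × (185 − 86) = 86 + 0.86 × 99 = 171.14 → 171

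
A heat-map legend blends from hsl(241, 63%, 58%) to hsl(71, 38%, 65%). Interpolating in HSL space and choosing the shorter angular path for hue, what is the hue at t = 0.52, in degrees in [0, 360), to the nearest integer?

Hue arc: Δh = 71 − 241 = -170° (|Δh| ≤ 180, already the shorter path).
H = 241 + 0.52 × (-170) = 152.6 → 153°

153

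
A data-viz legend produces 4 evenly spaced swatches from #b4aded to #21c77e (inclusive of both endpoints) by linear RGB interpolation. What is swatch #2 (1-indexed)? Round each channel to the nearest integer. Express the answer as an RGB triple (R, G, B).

(131, 182, 200)

With 4 swatches and endpoints inclusive, swatch 2 sits at t = (2 − 1)/(4 − 1) = 1/3 ≈ 0.3333.
#b4aded → (180, 173, 237); #21c77e → (33, 199, 126).
R = 180 + 0.3333 × (33 − 180) = 131.005 → 131
G = 173 + 0.3333 × (199 − 173) = 181.666 → 182
B = 237 + 0.3333 × (126 − 237) = 200.004 → 200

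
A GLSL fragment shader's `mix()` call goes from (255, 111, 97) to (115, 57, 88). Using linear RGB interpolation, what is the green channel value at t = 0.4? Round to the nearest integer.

89

G = 111 + 0.4 × (57 − 111) = 89.4 → 89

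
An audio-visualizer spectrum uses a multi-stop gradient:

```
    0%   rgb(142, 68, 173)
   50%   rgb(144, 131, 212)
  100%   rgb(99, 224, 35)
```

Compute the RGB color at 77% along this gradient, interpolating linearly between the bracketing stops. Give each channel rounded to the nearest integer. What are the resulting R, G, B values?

(120, 181, 116)

77% lies between the 50% and 100% stops, so the local fraction is t = (77 − 50)/(100 − 50) = 27/50 ≈ 0.54.
R = 144 + 0.54 × (99 − 144) = 119.7 → 120
G = 131 + 0.54 × (224 − 131) = 181.22 → 181
B = 212 + 0.54 × (35 − 212) = 116.42 → 116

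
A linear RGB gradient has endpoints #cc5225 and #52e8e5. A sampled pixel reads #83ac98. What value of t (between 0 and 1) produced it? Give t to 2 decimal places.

Invert the lerp on the B channel (largest span, 192): t = (152 − 37) / (229 − 37) = 115/192 = 0.59896.
Check on R: (131 − 204)/(82 − 204) = 0.5984 ✓

0.60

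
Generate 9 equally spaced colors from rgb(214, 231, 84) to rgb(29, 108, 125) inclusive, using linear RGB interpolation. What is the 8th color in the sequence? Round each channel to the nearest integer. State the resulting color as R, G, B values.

With 9 swatches and endpoints inclusive, swatch 8 sits at t = (8 − 1)/(9 − 1) = 7/8 ≈ 0.875.
R = 214 + 0.875 × (29 − 214) = 52.125 → 52
G = 231 + 0.875 × (108 − 231) = 123.375 → 123
B = 84 + 0.875 × (125 − 84) = 119.875 → 120

(52, 123, 120)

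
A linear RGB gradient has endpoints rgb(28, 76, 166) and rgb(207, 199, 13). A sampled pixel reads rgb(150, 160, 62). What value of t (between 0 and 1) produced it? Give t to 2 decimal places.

Invert the lerp on the R channel (largest span, 179): t = (150 − 28) / (207 − 28) = 122/179 = 0.68156.
Check on G: (160 − 76)/(199 − 76) = 0.6829 ✓

0.68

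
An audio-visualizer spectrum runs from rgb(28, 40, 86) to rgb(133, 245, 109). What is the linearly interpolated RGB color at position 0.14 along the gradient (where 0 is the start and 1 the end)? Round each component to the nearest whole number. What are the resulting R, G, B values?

(43, 69, 89)

R = 28 + 0.14 × (133 − 28) = 28 + 0.14 × 105 = 42.7 → 43
G = 40 + 0.14 × (245 − 40) = 40 + 0.14 × 205 = 68.7 → 69
B = 86 + 0.14 × (109 − 86) = 86 + 0.14 × 23 = 89.22 → 89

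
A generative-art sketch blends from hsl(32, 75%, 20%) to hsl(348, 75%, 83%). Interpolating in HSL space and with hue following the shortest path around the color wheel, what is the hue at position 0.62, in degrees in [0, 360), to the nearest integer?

5

Hue: 348 − 32 = 316°, but |316| > 180 so the shorter arc goes the other way: Δh = 316 − 360 = -44°.
H = 32 + 0.62 × (-44) = 4.72 → 5°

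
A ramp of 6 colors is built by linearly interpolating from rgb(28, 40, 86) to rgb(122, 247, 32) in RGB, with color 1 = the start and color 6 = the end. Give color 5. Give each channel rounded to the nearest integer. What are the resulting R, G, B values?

With 6 swatches and endpoints inclusive, swatch 5 sits at t = (5 − 1)/(6 − 1) = 4/5 ≈ 0.8.
R = 28 + 0.8 × (122 − 28) = 103.2 → 103
G = 40 + 0.8 × (247 − 40) = 205.6 → 206
B = 86 + 0.8 × (32 − 86) = 42.8 → 43

(103, 206, 43)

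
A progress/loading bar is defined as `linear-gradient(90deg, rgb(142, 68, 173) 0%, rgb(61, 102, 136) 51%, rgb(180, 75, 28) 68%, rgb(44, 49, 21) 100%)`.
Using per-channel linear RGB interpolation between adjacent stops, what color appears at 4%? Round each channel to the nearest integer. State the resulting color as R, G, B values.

4% lies between the 0% and 51% stops, so the local fraction is t = (4 − 0)/(51 − 0) = 4/51 ≈ 0.0784.
R = 142 + 0.0784 × (61 − 142) = 135.65 → 136
G = 68 + 0.0784 × (102 − 68) = 70.666 → 71
B = 173 + 0.0784 × (136 − 173) = 170.099 → 170

(136, 71, 170)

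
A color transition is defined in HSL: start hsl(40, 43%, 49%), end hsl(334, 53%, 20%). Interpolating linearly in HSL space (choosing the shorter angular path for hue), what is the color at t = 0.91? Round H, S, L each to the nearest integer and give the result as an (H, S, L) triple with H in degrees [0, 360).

(340, 52, 23)

Hue: 334 − 40 = 294°, but |294| > 180 so the shorter arc goes the other way: Δh = 294 − 360 = -66°.
H = 40 + 0.91 × (-66) = -20.06 → -20 → -20 mod 360 = 340°
S = 43 + 0.91 × (53 − 43) = 52.1 → 52%
L = 49 + 0.91 × (20 − 49) = 22.61 → 23%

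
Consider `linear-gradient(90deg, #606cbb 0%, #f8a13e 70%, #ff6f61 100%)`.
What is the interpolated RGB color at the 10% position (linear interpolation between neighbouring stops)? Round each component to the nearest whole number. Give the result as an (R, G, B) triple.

10% lies between the 0% and 70% stops, so the local fraction is t = (10 − 0)/(70 − 0) = 10/70 ≈ 0.1429.
#606cbb → (96, 108, 187); #f8a13e → (248, 161, 62).
R = 96 + 0.1429 × (248 − 96) = 117.721 → 118
G = 108 + 0.1429 × (161 − 108) = 115.574 → 116
B = 187 + 0.1429 × (62 − 187) = 169.137 → 169

(118, 116, 169)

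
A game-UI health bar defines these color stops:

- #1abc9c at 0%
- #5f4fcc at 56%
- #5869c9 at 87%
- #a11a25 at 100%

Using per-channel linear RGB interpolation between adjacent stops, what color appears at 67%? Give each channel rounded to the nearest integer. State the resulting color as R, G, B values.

67% lies between the 56% and 87% stops, so the local fraction is t = (67 − 56)/(87 − 56) = 11/31 ≈ 0.3548.
#5f4fcc → (95, 79, 204); #5869c9 → (88, 105, 201).
R = 95 + 0.3548 × (88 − 95) = 92.516 → 93
G = 79 + 0.3548 × (105 − 79) = 88.225 → 88
B = 204 + 0.3548 × (201 − 204) = 202.936 → 203

(93, 88, 203)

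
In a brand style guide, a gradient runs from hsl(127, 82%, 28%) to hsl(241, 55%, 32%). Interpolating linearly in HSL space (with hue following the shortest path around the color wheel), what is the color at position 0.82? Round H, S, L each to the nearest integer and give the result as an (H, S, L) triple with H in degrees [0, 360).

(220, 60, 31)

Hue arc: Δh = 241 − 127 = 114° (|Δh| ≤ 180, already the shorter path).
H = 127 + 0.82 × (114) = 220.48 → 220°
S = 82 + 0.82 × (55 − 82) = 59.86 → 60%
L = 28 + 0.82 × (32 − 28) = 31.28 → 31%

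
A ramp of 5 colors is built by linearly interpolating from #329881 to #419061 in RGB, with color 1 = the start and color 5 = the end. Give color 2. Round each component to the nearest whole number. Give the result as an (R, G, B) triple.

With 5 swatches and endpoints inclusive, swatch 2 sits at t = (2 − 1)/(5 − 1) = 1/4 ≈ 0.25.
#329881 → (50, 152, 129); #419061 → (65, 144, 97).
R = 50 + 0.25 × (65 − 50) = 53.75 → 54
G = 152 + 0.25 × (144 − 152) = 150 → 150
B = 129 + 0.25 × (97 − 129) = 121 → 121

(54, 150, 121)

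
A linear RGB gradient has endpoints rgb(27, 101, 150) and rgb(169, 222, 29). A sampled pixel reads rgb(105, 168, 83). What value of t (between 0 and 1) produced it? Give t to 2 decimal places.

0.55

Invert the lerp on the R channel (largest span, 142): t = (105 − 27) / (169 − 27) = 78/142 = 0.5493.
Check on G: (168 − 101)/(222 − 101) = 0.5537 ✓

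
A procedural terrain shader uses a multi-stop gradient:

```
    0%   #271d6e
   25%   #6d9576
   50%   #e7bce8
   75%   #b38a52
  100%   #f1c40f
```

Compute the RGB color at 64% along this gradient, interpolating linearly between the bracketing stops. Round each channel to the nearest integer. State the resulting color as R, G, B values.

64% lies between the 50% and 75% stops, so the local fraction is t = (64 − 50)/(75 − 50) = 14/25 ≈ 0.56.
#e7bce8 → (231, 188, 232); #b38a52 → (179, 138, 82).
R = 231 + 0.56 × (179 − 231) = 201.88 → 202
G = 188 + 0.56 × (138 − 188) = 160 → 160
B = 232 + 0.56 × (82 − 232) = 148 → 148

(202, 160, 148)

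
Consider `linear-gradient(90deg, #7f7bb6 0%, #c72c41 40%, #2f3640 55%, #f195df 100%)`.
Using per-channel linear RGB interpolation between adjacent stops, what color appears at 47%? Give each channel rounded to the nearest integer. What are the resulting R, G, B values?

(128, 49, 65)

47% lies between the 40% and 55% stops, so the local fraction is t = (47 − 40)/(55 − 40) = 7/15 ≈ 0.4667.
#c72c41 → (199, 44, 65); #2f3640 → (47, 54, 64).
R = 199 + 0.4667 × (47 − 199) = 128.062 → 128
G = 44 + 0.4667 × (54 − 44) = 48.667 → 49
B = 65 + 0.4667 × (64 − 65) = 64.533 → 65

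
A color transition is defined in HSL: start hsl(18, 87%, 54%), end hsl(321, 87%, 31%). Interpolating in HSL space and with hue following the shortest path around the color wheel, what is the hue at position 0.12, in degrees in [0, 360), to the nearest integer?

Hue: 321 − 18 = 303°, but |303| > 180 so the shorter arc goes the other way: Δh = 303 − 360 = -57°.
H = 18 + 0.12 × (-57) = 11.16 → 11°

11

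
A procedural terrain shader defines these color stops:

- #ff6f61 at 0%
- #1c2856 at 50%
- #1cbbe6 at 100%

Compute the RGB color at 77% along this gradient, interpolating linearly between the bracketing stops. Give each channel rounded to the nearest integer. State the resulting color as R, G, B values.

(28, 119, 164)

77% lies between the 50% and 100% stops, so the local fraction is t = (77 − 50)/(100 − 50) = 27/50 ≈ 0.54.
#1c2856 → (28, 40, 86); #1cbbe6 → (28, 187, 230).
R = 28 + 0.54 × (28 − 28) = 28 → 28
G = 40 + 0.54 × (187 − 40) = 119.38 → 119
B = 86 + 0.54 × (230 − 86) = 163.76 → 164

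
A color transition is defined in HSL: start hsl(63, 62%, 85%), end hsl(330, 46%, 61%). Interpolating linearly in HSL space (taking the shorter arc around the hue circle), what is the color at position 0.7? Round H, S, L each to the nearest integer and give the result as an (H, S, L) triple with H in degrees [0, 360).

(358, 51, 68)

Hue: 330 − 63 = 267°, but |267| > 180 so the shorter arc goes the other way: Δh = 267 − 360 = -93°.
H = 63 + 0.7 × (-93) = -2.1 → -2 → -2 mod 360 = 358°
S = 62 + 0.7 × (46 − 62) = 50.8 → 51%
L = 85 + 0.7 × (61 − 85) = 68.2 → 68%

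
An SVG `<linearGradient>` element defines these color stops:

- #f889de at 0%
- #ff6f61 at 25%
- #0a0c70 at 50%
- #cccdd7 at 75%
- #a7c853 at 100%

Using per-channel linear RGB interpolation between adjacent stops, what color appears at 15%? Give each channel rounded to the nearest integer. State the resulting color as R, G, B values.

15% lies between the 0% and 25% stops, so the local fraction is t = (15 − 0)/(25 − 0) = 15/25 ≈ 0.6.
#f889de → (248, 137, 222); #ff6f61 → (255, 111, 97).
R = 248 + 0.6 × (255 − 248) = 252.2 → 252
G = 137 + 0.6 × (111 − 137) = 121.4 → 121
B = 222 + 0.6 × (97 − 222) = 147 → 147

(252, 121, 147)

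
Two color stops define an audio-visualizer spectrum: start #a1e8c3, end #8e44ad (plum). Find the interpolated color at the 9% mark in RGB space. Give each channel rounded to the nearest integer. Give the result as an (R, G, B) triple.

#a1e8c3 → (161, 232, 195); #8e44ad → (142, 68, 173).
9% corresponds to t = 0.09.
R = 161 + 0.09 × (142 − 161) = 161 + 0.09 × -19 = 159.29 → 159
G = 232 + 0.09 × (68 − 232) = 232 + 0.09 × -164 = 217.24 → 217
B = 195 + 0.09 × (173 − 195) = 195 + 0.09 × -22 = 193.02 → 193
So the blended color is (159, 217, 193), about #9fd9c1.

(159, 217, 193)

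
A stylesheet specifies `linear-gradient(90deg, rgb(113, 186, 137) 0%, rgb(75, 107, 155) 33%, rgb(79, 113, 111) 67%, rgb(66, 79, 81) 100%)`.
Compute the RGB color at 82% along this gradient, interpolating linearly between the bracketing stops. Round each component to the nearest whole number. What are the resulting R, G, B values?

(73, 98, 97)

82% lies between the 67% and 100% stops, so the local fraction is t = (82 − 67)/(100 − 67) = 15/33 ≈ 0.4545.
R = 79 + 0.4545 × (66 − 79) = 73.091 → 73
G = 113 + 0.4545 × (79 − 113) = 97.547 → 98
B = 111 + 0.4545 × (81 − 111) = 97.365 → 97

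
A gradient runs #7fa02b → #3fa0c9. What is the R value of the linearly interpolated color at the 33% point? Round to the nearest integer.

R₁ = 127 (from #7fa02b), R₂ = 63 (from #3fa0c9).
R = 127 + 0.33 × (63 − 127) = 105.88 → 106

106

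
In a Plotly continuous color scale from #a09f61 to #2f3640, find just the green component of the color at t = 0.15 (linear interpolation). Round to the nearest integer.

143

G₁ = 159 (from #a09f61), G₂ = 54 (from #2f3640).
G = 159 + 0.15 × (54 − 159) = 143.25 → 143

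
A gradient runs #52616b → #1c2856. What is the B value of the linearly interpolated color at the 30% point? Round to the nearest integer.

101

B₁ = 107 (from #52616b), B₂ = 86 (from #1c2856).
B = 107 + 0.3 × (86 − 107) = 100.7 → 101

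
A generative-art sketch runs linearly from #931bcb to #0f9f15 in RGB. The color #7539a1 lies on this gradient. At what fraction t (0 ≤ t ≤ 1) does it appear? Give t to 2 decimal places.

Invert the lerp on the B channel (largest span, 182): t = (161 − 203) / (21 − 203) = -42/-182 = 0.23077.
Check on R: (117 − 147)/(15 − 147) = 0.2273 ✓

0.23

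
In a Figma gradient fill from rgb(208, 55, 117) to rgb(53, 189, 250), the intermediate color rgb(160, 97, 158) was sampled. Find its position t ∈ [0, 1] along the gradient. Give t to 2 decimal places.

0.31

Invert the lerp on the R channel (largest span, 155): t = (160 − 208) / (53 − 208) = -48/-155 = 0.30968.
Check on G: (97 − 55)/(189 − 55) = 0.3134 ✓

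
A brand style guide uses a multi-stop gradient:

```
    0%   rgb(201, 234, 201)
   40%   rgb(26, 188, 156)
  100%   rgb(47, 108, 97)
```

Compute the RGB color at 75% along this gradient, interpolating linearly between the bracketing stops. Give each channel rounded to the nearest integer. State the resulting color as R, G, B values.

(38, 141, 122)

75% lies between the 40% and 100% stops, so the local fraction is t = (75 − 40)/(100 − 40) = 35/60 ≈ 0.5833.
R = 26 + 0.5833 × (47 − 26) = 38.249 → 38
G = 188 + 0.5833 × (108 − 188) = 141.336 → 141
B = 156 + 0.5833 × (97 − 156) = 121.585 → 122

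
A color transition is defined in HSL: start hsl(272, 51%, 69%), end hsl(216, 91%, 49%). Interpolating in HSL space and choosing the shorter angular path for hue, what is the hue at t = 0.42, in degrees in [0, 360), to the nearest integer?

248

Hue arc: Δh = 216 − 272 = -56° (|Δh| ≤ 180, already the shorter path).
H = 272 + 0.42 × (-56) = 248.48 → 248°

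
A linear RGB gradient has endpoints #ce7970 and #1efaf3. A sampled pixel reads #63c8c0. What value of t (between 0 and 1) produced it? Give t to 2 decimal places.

0.61

Invert the lerp on the R channel (largest span, 176): t = (99 − 206) / (30 − 206) = -107/-176 = 0.60795.
Check on G: (200 − 121)/(250 − 121) = 0.6124 ✓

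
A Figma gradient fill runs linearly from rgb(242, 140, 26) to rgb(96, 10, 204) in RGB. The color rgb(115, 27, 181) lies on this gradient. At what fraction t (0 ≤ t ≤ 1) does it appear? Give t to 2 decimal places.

0.87

Invert the lerp on the B channel (largest span, 178): t = (181 − 26) / (204 − 26) = 155/178 = 0.87079.
Check on R: (115 − 242)/(96 − 242) = 0.8699 ✓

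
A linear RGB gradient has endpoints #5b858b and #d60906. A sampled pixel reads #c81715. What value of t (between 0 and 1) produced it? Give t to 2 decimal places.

Invert the lerp on the B channel (largest span, 133): t = (21 − 139) / (6 − 139) = -118/-133 = 0.88722.
Check on R: (200 − 91)/(214 − 91) = 0.8862 ✓

0.89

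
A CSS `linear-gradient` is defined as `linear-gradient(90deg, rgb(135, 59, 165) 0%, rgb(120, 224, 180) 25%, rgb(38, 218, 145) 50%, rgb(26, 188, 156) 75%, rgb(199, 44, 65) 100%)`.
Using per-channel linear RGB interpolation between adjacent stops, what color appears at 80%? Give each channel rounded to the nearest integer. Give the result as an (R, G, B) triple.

(61, 159, 138)

80% lies between the 75% and 100% stops, so the local fraction is t = (80 − 75)/(100 − 75) = 5/25 ≈ 0.2.
R = 26 + 0.2 × (199 − 26) = 60.6 → 61
G = 188 + 0.2 × (44 − 188) = 159.2 → 159
B = 156 + 0.2 × (65 − 156) = 137.8 → 138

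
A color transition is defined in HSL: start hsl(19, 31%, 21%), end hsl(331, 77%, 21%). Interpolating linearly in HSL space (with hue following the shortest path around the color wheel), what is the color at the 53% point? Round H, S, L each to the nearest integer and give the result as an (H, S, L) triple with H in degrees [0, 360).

Hue: 331 − 19 = 312°, but |312| > 180 so the shorter arc goes the other way: Δh = 312 − 360 = -48°.
H = 19 + 0.53 × (-48) = -6.44 → -6 → -6 mod 360 = 354°
S = 31 + 0.53 × (77 − 31) = 55.38 → 55%
L = 21 + 0.53 × (21 − 21) = 21 → 21%

(354, 55, 21)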